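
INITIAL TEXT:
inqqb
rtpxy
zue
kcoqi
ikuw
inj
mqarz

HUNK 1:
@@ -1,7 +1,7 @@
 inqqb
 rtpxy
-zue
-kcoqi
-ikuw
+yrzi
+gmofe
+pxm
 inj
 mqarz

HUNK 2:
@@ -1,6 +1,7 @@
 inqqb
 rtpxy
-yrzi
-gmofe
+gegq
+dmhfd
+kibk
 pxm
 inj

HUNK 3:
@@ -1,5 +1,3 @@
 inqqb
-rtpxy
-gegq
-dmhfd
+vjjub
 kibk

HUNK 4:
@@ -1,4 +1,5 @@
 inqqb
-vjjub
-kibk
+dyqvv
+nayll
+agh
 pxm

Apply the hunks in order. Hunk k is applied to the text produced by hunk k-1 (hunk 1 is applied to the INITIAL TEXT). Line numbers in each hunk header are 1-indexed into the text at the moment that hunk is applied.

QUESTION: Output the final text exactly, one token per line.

Answer: inqqb
dyqvv
nayll
agh
pxm
inj
mqarz

Derivation:
Hunk 1: at line 1 remove [zue,kcoqi,ikuw] add [yrzi,gmofe,pxm] -> 7 lines: inqqb rtpxy yrzi gmofe pxm inj mqarz
Hunk 2: at line 1 remove [yrzi,gmofe] add [gegq,dmhfd,kibk] -> 8 lines: inqqb rtpxy gegq dmhfd kibk pxm inj mqarz
Hunk 3: at line 1 remove [rtpxy,gegq,dmhfd] add [vjjub] -> 6 lines: inqqb vjjub kibk pxm inj mqarz
Hunk 4: at line 1 remove [vjjub,kibk] add [dyqvv,nayll,agh] -> 7 lines: inqqb dyqvv nayll agh pxm inj mqarz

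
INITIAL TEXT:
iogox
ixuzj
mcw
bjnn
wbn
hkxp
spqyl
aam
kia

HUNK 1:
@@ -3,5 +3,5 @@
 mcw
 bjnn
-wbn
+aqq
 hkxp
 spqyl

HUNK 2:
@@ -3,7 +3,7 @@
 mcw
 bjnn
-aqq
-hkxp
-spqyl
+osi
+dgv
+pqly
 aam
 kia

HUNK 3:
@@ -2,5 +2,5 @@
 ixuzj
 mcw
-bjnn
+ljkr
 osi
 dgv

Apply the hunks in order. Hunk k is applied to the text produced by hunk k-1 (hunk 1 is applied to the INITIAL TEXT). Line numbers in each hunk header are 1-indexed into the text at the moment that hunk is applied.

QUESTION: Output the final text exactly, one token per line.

Hunk 1: at line 3 remove [wbn] add [aqq] -> 9 lines: iogox ixuzj mcw bjnn aqq hkxp spqyl aam kia
Hunk 2: at line 3 remove [aqq,hkxp,spqyl] add [osi,dgv,pqly] -> 9 lines: iogox ixuzj mcw bjnn osi dgv pqly aam kia
Hunk 3: at line 2 remove [bjnn] add [ljkr] -> 9 lines: iogox ixuzj mcw ljkr osi dgv pqly aam kia

Answer: iogox
ixuzj
mcw
ljkr
osi
dgv
pqly
aam
kia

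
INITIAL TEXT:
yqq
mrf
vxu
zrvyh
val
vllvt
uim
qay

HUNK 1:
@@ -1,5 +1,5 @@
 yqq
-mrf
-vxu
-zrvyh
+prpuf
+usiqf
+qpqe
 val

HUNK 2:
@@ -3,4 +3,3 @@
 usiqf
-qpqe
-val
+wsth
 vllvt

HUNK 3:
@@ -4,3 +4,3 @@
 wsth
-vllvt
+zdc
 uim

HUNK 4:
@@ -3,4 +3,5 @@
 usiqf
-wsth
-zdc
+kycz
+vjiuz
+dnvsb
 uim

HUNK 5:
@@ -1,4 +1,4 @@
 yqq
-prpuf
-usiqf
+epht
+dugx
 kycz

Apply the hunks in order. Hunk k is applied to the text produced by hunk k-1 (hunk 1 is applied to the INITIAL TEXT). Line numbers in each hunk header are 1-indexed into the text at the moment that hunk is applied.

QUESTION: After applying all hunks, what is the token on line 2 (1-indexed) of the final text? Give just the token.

Hunk 1: at line 1 remove [mrf,vxu,zrvyh] add [prpuf,usiqf,qpqe] -> 8 lines: yqq prpuf usiqf qpqe val vllvt uim qay
Hunk 2: at line 3 remove [qpqe,val] add [wsth] -> 7 lines: yqq prpuf usiqf wsth vllvt uim qay
Hunk 3: at line 4 remove [vllvt] add [zdc] -> 7 lines: yqq prpuf usiqf wsth zdc uim qay
Hunk 4: at line 3 remove [wsth,zdc] add [kycz,vjiuz,dnvsb] -> 8 lines: yqq prpuf usiqf kycz vjiuz dnvsb uim qay
Hunk 5: at line 1 remove [prpuf,usiqf] add [epht,dugx] -> 8 lines: yqq epht dugx kycz vjiuz dnvsb uim qay
Final line 2: epht

Answer: epht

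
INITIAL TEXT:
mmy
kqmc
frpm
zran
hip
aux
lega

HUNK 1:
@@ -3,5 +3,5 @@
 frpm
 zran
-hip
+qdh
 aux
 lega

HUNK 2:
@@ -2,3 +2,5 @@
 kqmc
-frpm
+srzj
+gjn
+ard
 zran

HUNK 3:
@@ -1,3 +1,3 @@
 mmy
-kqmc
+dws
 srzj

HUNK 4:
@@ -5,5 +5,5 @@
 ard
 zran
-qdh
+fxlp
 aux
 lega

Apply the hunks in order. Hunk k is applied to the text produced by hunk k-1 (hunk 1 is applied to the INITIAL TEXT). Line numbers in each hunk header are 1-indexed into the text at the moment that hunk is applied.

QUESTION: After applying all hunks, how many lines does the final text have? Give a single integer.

Hunk 1: at line 3 remove [hip] add [qdh] -> 7 lines: mmy kqmc frpm zran qdh aux lega
Hunk 2: at line 2 remove [frpm] add [srzj,gjn,ard] -> 9 lines: mmy kqmc srzj gjn ard zran qdh aux lega
Hunk 3: at line 1 remove [kqmc] add [dws] -> 9 lines: mmy dws srzj gjn ard zran qdh aux lega
Hunk 4: at line 5 remove [qdh] add [fxlp] -> 9 lines: mmy dws srzj gjn ard zran fxlp aux lega
Final line count: 9

Answer: 9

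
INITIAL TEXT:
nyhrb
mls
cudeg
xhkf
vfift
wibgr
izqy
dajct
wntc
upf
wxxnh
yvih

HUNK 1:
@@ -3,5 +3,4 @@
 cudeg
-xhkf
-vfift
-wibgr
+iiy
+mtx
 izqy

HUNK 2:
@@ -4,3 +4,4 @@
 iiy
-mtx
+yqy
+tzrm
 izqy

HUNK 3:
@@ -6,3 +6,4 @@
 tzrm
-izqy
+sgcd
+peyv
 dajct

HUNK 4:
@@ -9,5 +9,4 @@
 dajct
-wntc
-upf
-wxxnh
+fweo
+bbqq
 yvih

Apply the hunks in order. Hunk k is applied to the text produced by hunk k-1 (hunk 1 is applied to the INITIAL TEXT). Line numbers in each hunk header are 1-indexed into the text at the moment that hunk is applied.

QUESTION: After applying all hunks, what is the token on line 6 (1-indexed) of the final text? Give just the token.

Answer: tzrm

Derivation:
Hunk 1: at line 3 remove [xhkf,vfift,wibgr] add [iiy,mtx] -> 11 lines: nyhrb mls cudeg iiy mtx izqy dajct wntc upf wxxnh yvih
Hunk 2: at line 4 remove [mtx] add [yqy,tzrm] -> 12 lines: nyhrb mls cudeg iiy yqy tzrm izqy dajct wntc upf wxxnh yvih
Hunk 3: at line 6 remove [izqy] add [sgcd,peyv] -> 13 lines: nyhrb mls cudeg iiy yqy tzrm sgcd peyv dajct wntc upf wxxnh yvih
Hunk 4: at line 9 remove [wntc,upf,wxxnh] add [fweo,bbqq] -> 12 lines: nyhrb mls cudeg iiy yqy tzrm sgcd peyv dajct fweo bbqq yvih
Final line 6: tzrm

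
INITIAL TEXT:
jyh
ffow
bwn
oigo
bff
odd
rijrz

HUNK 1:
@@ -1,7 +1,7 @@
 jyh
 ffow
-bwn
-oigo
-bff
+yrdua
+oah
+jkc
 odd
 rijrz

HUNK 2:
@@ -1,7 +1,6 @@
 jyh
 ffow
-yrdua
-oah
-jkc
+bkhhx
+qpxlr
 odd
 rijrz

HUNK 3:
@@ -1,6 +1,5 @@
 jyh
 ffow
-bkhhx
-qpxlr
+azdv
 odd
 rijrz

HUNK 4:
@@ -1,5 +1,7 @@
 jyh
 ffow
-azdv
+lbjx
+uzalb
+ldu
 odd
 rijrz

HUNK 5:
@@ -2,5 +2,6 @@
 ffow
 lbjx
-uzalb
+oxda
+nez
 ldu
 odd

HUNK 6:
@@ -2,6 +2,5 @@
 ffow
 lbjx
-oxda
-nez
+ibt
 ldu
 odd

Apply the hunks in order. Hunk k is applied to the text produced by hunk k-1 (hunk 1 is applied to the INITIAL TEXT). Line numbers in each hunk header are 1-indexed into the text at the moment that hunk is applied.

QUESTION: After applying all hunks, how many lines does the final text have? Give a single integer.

Hunk 1: at line 1 remove [bwn,oigo,bff] add [yrdua,oah,jkc] -> 7 lines: jyh ffow yrdua oah jkc odd rijrz
Hunk 2: at line 1 remove [yrdua,oah,jkc] add [bkhhx,qpxlr] -> 6 lines: jyh ffow bkhhx qpxlr odd rijrz
Hunk 3: at line 1 remove [bkhhx,qpxlr] add [azdv] -> 5 lines: jyh ffow azdv odd rijrz
Hunk 4: at line 1 remove [azdv] add [lbjx,uzalb,ldu] -> 7 lines: jyh ffow lbjx uzalb ldu odd rijrz
Hunk 5: at line 2 remove [uzalb] add [oxda,nez] -> 8 lines: jyh ffow lbjx oxda nez ldu odd rijrz
Hunk 6: at line 2 remove [oxda,nez] add [ibt] -> 7 lines: jyh ffow lbjx ibt ldu odd rijrz
Final line count: 7

Answer: 7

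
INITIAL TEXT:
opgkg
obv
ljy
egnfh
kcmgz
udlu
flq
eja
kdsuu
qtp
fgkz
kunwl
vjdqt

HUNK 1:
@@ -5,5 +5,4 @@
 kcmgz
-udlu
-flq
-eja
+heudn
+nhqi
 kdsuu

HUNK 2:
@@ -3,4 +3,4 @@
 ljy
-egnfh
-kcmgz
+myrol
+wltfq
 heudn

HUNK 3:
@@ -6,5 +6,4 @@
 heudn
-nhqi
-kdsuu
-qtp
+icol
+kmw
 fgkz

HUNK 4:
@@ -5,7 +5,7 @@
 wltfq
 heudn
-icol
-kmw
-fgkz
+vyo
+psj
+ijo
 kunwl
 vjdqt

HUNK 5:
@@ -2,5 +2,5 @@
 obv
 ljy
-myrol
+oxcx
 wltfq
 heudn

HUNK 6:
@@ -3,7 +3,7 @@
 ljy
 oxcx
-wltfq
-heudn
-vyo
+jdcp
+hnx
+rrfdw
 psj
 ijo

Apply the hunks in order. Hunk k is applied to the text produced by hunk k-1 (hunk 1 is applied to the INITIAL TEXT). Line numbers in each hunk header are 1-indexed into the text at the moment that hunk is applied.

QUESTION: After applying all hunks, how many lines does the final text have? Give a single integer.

Answer: 11

Derivation:
Hunk 1: at line 5 remove [udlu,flq,eja] add [heudn,nhqi] -> 12 lines: opgkg obv ljy egnfh kcmgz heudn nhqi kdsuu qtp fgkz kunwl vjdqt
Hunk 2: at line 3 remove [egnfh,kcmgz] add [myrol,wltfq] -> 12 lines: opgkg obv ljy myrol wltfq heudn nhqi kdsuu qtp fgkz kunwl vjdqt
Hunk 3: at line 6 remove [nhqi,kdsuu,qtp] add [icol,kmw] -> 11 lines: opgkg obv ljy myrol wltfq heudn icol kmw fgkz kunwl vjdqt
Hunk 4: at line 5 remove [icol,kmw,fgkz] add [vyo,psj,ijo] -> 11 lines: opgkg obv ljy myrol wltfq heudn vyo psj ijo kunwl vjdqt
Hunk 5: at line 2 remove [myrol] add [oxcx] -> 11 lines: opgkg obv ljy oxcx wltfq heudn vyo psj ijo kunwl vjdqt
Hunk 6: at line 3 remove [wltfq,heudn,vyo] add [jdcp,hnx,rrfdw] -> 11 lines: opgkg obv ljy oxcx jdcp hnx rrfdw psj ijo kunwl vjdqt
Final line count: 11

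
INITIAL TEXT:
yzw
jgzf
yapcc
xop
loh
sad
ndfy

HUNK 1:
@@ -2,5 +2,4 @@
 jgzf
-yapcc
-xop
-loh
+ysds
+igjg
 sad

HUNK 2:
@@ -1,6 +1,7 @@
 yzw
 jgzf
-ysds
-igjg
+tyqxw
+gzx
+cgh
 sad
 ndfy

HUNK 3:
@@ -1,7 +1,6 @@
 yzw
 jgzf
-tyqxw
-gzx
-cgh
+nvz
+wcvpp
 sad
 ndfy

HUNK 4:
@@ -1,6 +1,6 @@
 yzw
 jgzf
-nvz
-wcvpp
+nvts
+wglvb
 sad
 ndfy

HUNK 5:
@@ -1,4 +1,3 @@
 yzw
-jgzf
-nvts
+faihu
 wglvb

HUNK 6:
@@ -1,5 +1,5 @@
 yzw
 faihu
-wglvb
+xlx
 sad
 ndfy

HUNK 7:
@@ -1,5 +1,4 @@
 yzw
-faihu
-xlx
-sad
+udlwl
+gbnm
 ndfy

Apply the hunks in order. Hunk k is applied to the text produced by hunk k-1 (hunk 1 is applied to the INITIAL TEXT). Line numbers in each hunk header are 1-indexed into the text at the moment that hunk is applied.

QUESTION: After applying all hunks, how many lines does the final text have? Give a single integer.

Answer: 4

Derivation:
Hunk 1: at line 2 remove [yapcc,xop,loh] add [ysds,igjg] -> 6 lines: yzw jgzf ysds igjg sad ndfy
Hunk 2: at line 1 remove [ysds,igjg] add [tyqxw,gzx,cgh] -> 7 lines: yzw jgzf tyqxw gzx cgh sad ndfy
Hunk 3: at line 1 remove [tyqxw,gzx,cgh] add [nvz,wcvpp] -> 6 lines: yzw jgzf nvz wcvpp sad ndfy
Hunk 4: at line 1 remove [nvz,wcvpp] add [nvts,wglvb] -> 6 lines: yzw jgzf nvts wglvb sad ndfy
Hunk 5: at line 1 remove [jgzf,nvts] add [faihu] -> 5 lines: yzw faihu wglvb sad ndfy
Hunk 6: at line 1 remove [wglvb] add [xlx] -> 5 lines: yzw faihu xlx sad ndfy
Hunk 7: at line 1 remove [faihu,xlx,sad] add [udlwl,gbnm] -> 4 lines: yzw udlwl gbnm ndfy
Final line count: 4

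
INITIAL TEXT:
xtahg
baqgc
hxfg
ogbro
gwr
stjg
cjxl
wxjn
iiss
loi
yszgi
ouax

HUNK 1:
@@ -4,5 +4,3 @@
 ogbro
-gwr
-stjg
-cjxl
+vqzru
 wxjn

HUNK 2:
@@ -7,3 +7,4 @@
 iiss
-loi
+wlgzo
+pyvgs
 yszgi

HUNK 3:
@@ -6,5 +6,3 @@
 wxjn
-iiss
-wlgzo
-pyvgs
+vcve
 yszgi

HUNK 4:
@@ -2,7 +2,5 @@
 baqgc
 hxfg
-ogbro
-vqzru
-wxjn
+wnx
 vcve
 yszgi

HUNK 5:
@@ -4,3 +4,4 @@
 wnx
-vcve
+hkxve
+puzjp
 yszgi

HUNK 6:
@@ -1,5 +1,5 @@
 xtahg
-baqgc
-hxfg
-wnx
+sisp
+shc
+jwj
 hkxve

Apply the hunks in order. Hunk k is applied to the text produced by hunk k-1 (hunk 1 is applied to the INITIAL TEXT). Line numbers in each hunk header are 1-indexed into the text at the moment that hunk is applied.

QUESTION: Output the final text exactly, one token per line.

Hunk 1: at line 4 remove [gwr,stjg,cjxl] add [vqzru] -> 10 lines: xtahg baqgc hxfg ogbro vqzru wxjn iiss loi yszgi ouax
Hunk 2: at line 7 remove [loi] add [wlgzo,pyvgs] -> 11 lines: xtahg baqgc hxfg ogbro vqzru wxjn iiss wlgzo pyvgs yszgi ouax
Hunk 3: at line 6 remove [iiss,wlgzo,pyvgs] add [vcve] -> 9 lines: xtahg baqgc hxfg ogbro vqzru wxjn vcve yszgi ouax
Hunk 4: at line 2 remove [ogbro,vqzru,wxjn] add [wnx] -> 7 lines: xtahg baqgc hxfg wnx vcve yszgi ouax
Hunk 5: at line 4 remove [vcve] add [hkxve,puzjp] -> 8 lines: xtahg baqgc hxfg wnx hkxve puzjp yszgi ouax
Hunk 6: at line 1 remove [baqgc,hxfg,wnx] add [sisp,shc,jwj] -> 8 lines: xtahg sisp shc jwj hkxve puzjp yszgi ouax

Answer: xtahg
sisp
shc
jwj
hkxve
puzjp
yszgi
ouax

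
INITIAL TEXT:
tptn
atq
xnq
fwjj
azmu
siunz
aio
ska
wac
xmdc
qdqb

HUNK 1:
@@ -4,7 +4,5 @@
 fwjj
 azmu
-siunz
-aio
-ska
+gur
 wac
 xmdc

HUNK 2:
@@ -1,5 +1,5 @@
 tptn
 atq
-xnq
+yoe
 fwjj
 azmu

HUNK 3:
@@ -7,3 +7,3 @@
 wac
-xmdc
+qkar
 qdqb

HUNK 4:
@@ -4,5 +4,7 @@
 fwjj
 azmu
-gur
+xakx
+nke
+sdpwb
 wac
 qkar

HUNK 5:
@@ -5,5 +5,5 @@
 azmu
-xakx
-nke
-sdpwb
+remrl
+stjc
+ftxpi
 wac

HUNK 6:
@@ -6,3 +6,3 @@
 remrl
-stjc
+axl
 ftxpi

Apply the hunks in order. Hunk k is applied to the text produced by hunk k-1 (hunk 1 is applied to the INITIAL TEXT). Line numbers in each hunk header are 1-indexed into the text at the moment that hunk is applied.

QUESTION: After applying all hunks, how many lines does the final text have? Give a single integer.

Hunk 1: at line 4 remove [siunz,aio,ska] add [gur] -> 9 lines: tptn atq xnq fwjj azmu gur wac xmdc qdqb
Hunk 2: at line 1 remove [xnq] add [yoe] -> 9 lines: tptn atq yoe fwjj azmu gur wac xmdc qdqb
Hunk 3: at line 7 remove [xmdc] add [qkar] -> 9 lines: tptn atq yoe fwjj azmu gur wac qkar qdqb
Hunk 4: at line 4 remove [gur] add [xakx,nke,sdpwb] -> 11 lines: tptn atq yoe fwjj azmu xakx nke sdpwb wac qkar qdqb
Hunk 5: at line 5 remove [xakx,nke,sdpwb] add [remrl,stjc,ftxpi] -> 11 lines: tptn atq yoe fwjj azmu remrl stjc ftxpi wac qkar qdqb
Hunk 6: at line 6 remove [stjc] add [axl] -> 11 lines: tptn atq yoe fwjj azmu remrl axl ftxpi wac qkar qdqb
Final line count: 11

Answer: 11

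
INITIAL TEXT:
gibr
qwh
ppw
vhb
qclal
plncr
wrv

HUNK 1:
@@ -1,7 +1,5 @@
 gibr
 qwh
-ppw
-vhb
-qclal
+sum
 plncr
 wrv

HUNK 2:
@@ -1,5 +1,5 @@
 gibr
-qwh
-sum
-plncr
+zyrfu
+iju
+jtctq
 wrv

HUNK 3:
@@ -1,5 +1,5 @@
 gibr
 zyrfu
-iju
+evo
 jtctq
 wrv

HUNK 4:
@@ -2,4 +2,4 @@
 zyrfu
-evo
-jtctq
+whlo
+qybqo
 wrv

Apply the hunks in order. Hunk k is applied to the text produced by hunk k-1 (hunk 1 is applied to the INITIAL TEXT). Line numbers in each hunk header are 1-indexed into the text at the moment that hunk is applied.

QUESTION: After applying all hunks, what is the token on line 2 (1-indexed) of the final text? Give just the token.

Answer: zyrfu

Derivation:
Hunk 1: at line 1 remove [ppw,vhb,qclal] add [sum] -> 5 lines: gibr qwh sum plncr wrv
Hunk 2: at line 1 remove [qwh,sum,plncr] add [zyrfu,iju,jtctq] -> 5 lines: gibr zyrfu iju jtctq wrv
Hunk 3: at line 1 remove [iju] add [evo] -> 5 lines: gibr zyrfu evo jtctq wrv
Hunk 4: at line 2 remove [evo,jtctq] add [whlo,qybqo] -> 5 lines: gibr zyrfu whlo qybqo wrv
Final line 2: zyrfu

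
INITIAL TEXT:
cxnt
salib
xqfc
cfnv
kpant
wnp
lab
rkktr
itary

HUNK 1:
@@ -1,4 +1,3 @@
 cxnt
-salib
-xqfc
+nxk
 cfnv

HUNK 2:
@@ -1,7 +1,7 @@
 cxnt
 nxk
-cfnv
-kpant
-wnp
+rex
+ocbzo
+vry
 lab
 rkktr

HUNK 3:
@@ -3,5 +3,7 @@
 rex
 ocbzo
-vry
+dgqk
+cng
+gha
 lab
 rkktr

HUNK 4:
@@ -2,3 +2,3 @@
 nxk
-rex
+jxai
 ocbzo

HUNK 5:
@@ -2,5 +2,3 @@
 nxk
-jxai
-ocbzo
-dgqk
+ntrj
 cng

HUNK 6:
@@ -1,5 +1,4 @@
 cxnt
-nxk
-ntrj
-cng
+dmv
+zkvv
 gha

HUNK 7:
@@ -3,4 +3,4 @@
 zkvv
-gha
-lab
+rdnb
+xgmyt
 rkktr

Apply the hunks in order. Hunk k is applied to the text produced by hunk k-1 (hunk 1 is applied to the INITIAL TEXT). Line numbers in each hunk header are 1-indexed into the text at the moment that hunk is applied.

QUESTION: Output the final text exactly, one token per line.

Hunk 1: at line 1 remove [salib,xqfc] add [nxk] -> 8 lines: cxnt nxk cfnv kpant wnp lab rkktr itary
Hunk 2: at line 1 remove [cfnv,kpant,wnp] add [rex,ocbzo,vry] -> 8 lines: cxnt nxk rex ocbzo vry lab rkktr itary
Hunk 3: at line 3 remove [vry] add [dgqk,cng,gha] -> 10 lines: cxnt nxk rex ocbzo dgqk cng gha lab rkktr itary
Hunk 4: at line 2 remove [rex] add [jxai] -> 10 lines: cxnt nxk jxai ocbzo dgqk cng gha lab rkktr itary
Hunk 5: at line 2 remove [jxai,ocbzo,dgqk] add [ntrj] -> 8 lines: cxnt nxk ntrj cng gha lab rkktr itary
Hunk 6: at line 1 remove [nxk,ntrj,cng] add [dmv,zkvv] -> 7 lines: cxnt dmv zkvv gha lab rkktr itary
Hunk 7: at line 3 remove [gha,lab] add [rdnb,xgmyt] -> 7 lines: cxnt dmv zkvv rdnb xgmyt rkktr itary

Answer: cxnt
dmv
zkvv
rdnb
xgmyt
rkktr
itary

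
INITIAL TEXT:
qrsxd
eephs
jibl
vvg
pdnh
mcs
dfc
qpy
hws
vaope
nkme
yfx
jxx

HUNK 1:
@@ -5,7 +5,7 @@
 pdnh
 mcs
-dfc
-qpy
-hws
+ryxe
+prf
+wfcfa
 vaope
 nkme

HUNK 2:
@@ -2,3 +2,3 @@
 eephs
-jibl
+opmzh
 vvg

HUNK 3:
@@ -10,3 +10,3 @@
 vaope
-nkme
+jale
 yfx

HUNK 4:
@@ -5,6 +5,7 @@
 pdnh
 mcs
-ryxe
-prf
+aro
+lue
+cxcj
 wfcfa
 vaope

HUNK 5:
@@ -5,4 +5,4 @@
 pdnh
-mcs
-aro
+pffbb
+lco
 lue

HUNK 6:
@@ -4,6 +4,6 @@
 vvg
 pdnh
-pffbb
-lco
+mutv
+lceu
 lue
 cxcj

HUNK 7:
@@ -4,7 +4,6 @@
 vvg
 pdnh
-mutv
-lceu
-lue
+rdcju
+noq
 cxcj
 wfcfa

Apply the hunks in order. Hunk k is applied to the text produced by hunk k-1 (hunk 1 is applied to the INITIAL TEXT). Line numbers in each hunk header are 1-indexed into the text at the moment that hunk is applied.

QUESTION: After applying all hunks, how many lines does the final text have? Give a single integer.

Answer: 13

Derivation:
Hunk 1: at line 5 remove [dfc,qpy,hws] add [ryxe,prf,wfcfa] -> 13 lines: qrsxd eephs jibl vvg pdnh mcs ryxe prf wfcfa vaope nkme yfx jxx
Hunk 2: at line 2 remove [jibl] add [opmzh] -> 13 lines: qrsxd eephs opmzh vvg pdnh mcs ryxe prf wfcfa vaope nkme yfx jxx
Hunk 3: at line 10 remove [nkme] add [jale] -> 13 lines: qrsxd eephs opmzh vvg pdnh mcs ryxe prf wfcfa vaope jale yfx jxx
Hunk 4: at line 5 remove [ryxe,prf] add [aro,lue,cxcj] -> 14 lines: qrsxd eephs opmzh vvg pdnh mcs aro lue cxcj wfcfa vaope jale yfx jxx
Hunk 5: at line 5 remove [mcs,aro] add [pffbb,lco] -> 14 lines: qrsxd eephs opmzh vvg pdnh pffbb lco lue cxcj wfcfa vaope jale yfx jxx
Hunk 6: at line 4 remove [pffbb,lco] add [mutv,lceu] -> 14 lines: qrsxd eephs opmzh vvg pdnh mutv lceu lue cxcj wfcfa vaope jale yfx jxx
Hunk 7: at line 4 remove [mutv,lceu,lue] add [rdcju,noq] -> 13 lines: qrsxd eephs opmzh vvg pdnh rdcju noq cxcj wfcfa vaope jale yfx jxx
Final line count: 13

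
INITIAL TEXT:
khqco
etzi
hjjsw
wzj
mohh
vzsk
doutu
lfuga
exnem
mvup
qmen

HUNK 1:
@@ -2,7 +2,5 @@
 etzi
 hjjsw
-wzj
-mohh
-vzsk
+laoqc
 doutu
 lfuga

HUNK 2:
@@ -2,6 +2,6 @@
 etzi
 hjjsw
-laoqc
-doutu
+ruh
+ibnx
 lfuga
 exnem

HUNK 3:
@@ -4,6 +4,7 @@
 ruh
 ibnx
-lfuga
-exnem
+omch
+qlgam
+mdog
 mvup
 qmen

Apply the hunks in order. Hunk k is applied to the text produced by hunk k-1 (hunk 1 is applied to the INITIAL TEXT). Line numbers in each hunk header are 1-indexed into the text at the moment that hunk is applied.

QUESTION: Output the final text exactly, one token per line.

Answer: khqco
etzi
hjjsw
ruh
ibnx
omch
qlgam
mdog
mvup
qmen

Derivation:
Hunk 1: at line 2 remove [wzj,mohh,vzsk] add [laoqc] -> 9 lines: khqco etzi hjjsw laoqc doutu lfuga exnem mvup qmen
Hunk 2: at line 2 remove [laoqc,doutu] add [ruh,ibnx] -> 9 lines: khqco etzi hjjsw ruh ibnx lfuga exnem mvup qmen
Hunk 3: at line 4 remove [lfuga,exnem] add [omch,qlgam,mdog] -> 10 lines: khqco etzi hjjsw ruh ibnx omch qlgam mdog mvup qmen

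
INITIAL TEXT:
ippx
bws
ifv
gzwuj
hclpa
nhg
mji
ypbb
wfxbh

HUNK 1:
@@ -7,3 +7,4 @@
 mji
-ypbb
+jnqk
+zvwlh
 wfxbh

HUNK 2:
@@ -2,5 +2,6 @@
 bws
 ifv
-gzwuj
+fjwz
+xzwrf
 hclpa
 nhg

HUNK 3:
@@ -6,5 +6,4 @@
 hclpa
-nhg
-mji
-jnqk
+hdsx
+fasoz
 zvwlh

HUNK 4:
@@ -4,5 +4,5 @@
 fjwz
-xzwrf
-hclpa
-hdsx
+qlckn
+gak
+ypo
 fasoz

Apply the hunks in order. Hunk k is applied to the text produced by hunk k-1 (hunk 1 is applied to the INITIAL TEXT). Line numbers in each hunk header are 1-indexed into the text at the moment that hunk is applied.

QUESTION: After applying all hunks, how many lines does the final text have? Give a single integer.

Answer: 10

Derivation:
Hunk 1: at line 7 remove [ypbb] add [jnqk,zvwlh] -> 10 lines: ippx bws ifv gzwuj hclpa nhg mji jnqk zvwlh wfxbh
Hunk 2: at line 2 remove [gzwuj] add [fjwz,xzwrf] -> 11 lines: ippx bws ifv fjwz xzwrf hclpa nhg mji jnqk zvwlh wfxbh
Hunk 3: at line 6 remove [nhg,mji,jnqk] add [hdsx,fasoz] -> 10 lines: ippx bws ifv fjwz xzwrf hclpa hdsx fasoz zvwlh wfxbh
Hunk 4: at line 4 remove [xzwrf,hclpa,hdsx] add [qlckn,gak,ypo] -> 10 lines: ippx bws ifv fjwz qlckn gak ypo fasoz zvwlh wfxbh
Final line count: 10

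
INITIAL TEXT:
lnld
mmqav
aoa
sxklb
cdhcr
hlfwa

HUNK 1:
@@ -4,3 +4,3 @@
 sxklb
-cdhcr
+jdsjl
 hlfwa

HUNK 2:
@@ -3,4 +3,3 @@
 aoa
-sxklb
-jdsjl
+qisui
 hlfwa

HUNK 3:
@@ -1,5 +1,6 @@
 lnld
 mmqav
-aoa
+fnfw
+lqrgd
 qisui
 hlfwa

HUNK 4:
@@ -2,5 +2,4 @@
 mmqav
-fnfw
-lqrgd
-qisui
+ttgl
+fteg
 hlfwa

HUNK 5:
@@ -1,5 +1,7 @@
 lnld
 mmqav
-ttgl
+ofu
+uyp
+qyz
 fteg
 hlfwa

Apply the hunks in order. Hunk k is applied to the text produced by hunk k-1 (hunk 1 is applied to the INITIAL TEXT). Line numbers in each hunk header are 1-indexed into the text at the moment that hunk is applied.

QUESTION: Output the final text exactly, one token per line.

Hunk 1: at line 4 remove [cdhcr] add [jdsjl] -> 6 lines: lnld mmqav aoa sxklb jdsjl hlfwa
Hunk 2: at line 3 remove [sxklb,jdsjl] add [qisui] -> 5 lines: lnld mmqav aoa qisui hlfwa
Hunk 3: at line 1 remove [aoa] add [fnfw,lqrgd] -> 6 lines: lnld mmqav fnfw lqrgd qisui hlfwa
Hunk 4: at line 2 remove [fnfw,lqrgd,qisui] add [ttgl,fteg] -> 5 lines: lnld mmqav ttgl fteg hlfwa
Hunk 5: at line 1 remove [ttgl] add [ofu,uyp,qyz] -> 7 lines: lnld mmqav ofu uyp qyz fteg hlfwa

Answer: lnld
mmqav
ofu
uyp
qyz
fteg
hlfwa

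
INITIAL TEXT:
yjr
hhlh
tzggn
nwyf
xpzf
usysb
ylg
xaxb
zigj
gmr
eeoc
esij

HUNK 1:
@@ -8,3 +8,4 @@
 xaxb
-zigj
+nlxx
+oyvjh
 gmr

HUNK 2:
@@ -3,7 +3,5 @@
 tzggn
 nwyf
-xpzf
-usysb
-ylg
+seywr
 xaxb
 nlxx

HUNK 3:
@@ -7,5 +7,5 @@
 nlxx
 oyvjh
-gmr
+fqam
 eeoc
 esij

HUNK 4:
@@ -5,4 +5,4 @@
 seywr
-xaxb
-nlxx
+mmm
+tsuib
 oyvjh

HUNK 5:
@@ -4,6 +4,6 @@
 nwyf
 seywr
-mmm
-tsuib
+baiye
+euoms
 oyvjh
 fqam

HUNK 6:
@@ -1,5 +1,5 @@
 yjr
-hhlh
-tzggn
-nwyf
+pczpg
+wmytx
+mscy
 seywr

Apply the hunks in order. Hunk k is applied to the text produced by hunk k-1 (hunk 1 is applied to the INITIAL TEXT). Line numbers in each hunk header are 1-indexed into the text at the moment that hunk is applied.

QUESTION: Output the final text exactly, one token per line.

Hunk 1: at line 8 remove [zigj] add [nlxx,oyvjh] -> 13 lines: yjr hhlh tzggn nwyf xpzf usysb ylg xaxb nlxx oyvjh gmr eeoc esij
Hunk 2: at line 3 remove [xpzf,usysb,ylg] add [seywr] -> 11 lines: yjr hhlh tzggn nwyf seywr xaxb nlxx oyvjh gmr eeoc esij
Hunk 3: at line 7 remove [gmr] add [fqam] -> 11 lines: yjr hhlh tzggn nwyf seywr xaxb nlxx oyvjh fqam eeoc esij
Hunk 4: at line 5 remove [xaxb,nlxx] add [mmm,tsuib] -> 11 lines: yjr hhlh tzggn nwyf seywr mmm tsuib oyvjh fqam eeoc esij
Hunk 5: at line 4 remove [mmm,tsuib] add [baiye,euoms] -> 11 lines: yjr hhlh tzggn nwyf seywr baiye euoms oyvjh fqam eeoc esij
Hunk 6: at line 1 remove [hhlh,tzggn,nwyf] add [pczpg,wmytx,mscy] -> 11 lines: yjr pczpg wmytx mscy seywr baiye euoms oyvjh fqam eeoc esij

Answer: yjr
pczpg
wmytx
mscy
seywr
baiye
euoms
oyvjh
fqam
eeoc
esij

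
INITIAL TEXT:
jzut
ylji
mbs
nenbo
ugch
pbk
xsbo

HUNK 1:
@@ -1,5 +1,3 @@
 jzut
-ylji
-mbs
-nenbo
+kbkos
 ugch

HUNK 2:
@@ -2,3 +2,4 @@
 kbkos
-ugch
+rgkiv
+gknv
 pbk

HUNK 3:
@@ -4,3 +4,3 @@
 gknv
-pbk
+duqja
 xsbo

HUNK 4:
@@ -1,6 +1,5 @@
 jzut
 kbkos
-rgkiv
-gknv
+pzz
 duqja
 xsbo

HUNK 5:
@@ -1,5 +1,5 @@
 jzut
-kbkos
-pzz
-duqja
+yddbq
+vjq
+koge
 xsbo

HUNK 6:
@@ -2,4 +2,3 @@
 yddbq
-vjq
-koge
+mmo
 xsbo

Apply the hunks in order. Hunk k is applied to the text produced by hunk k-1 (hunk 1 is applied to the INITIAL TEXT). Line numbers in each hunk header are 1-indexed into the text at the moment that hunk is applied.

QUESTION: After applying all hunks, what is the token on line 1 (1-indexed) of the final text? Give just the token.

Answer: jzut

Derivation:
Hunk 1: at line 1 remove [ylji,mbs,nenbo] add [kbkos] -> 5 lines: jzut kbkos ugch pbk xsbo
Hunk 2: at line 2 remove [ugch] add [rgkiv,gknv] -> 6 lines: jzut kbkos rgkiv gknv pbk xsbo
Hunk 3: at line 4 remove [pbk] add [duqja] -> 6 lines: jzut kbkos rgkiv gknv duqja xsbo
Hunk 4: at line 1 remove [rgkiv,gknv] add [pzz] -> 5 lines: jzut kbkos pzz duqja xsbo
Hunk 5: at line 1 remove [kbkos,pzz,duqja] add [yddbq,vjq,koge] -> 5 lines: jzut yddbq vjq koge xsbo
Hunk 6: at line 2 remove [vjq,koge] add [mmo] -> 4 lines: jzut yddbq mmo xsbo
Final line 1: jzut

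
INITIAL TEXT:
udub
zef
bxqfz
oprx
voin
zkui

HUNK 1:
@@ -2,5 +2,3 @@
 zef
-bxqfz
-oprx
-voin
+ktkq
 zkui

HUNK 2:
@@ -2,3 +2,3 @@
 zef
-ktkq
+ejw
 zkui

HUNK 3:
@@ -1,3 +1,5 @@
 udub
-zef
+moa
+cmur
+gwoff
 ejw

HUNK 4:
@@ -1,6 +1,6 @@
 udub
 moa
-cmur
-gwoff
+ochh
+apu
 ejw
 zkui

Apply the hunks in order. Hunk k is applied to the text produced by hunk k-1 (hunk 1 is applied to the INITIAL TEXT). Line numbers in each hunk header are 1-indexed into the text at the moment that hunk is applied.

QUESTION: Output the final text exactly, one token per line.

Hunk 1: at line 2 remove [bxqfz,oprx,voin] add [ktkq] -> 4 lines: udub zef ktkq zkui
Hunk 2: at line 2 remove [ktkq] add [ejw] -> 4 lines: udub zef ejw zkui
Hunk 3: at line 1 remove [zef] add [moa,cmur,gwoff] -> 6 lines: udub moa cmur gwoff ejw zkui
Hunk 4: at line 1 remove [cmur,gwoff] add [ochh,apu] -> 6 lines: udub moa ochh apu ejw zkui

Answer: udub
moa
ochh
apu
ejw
zkui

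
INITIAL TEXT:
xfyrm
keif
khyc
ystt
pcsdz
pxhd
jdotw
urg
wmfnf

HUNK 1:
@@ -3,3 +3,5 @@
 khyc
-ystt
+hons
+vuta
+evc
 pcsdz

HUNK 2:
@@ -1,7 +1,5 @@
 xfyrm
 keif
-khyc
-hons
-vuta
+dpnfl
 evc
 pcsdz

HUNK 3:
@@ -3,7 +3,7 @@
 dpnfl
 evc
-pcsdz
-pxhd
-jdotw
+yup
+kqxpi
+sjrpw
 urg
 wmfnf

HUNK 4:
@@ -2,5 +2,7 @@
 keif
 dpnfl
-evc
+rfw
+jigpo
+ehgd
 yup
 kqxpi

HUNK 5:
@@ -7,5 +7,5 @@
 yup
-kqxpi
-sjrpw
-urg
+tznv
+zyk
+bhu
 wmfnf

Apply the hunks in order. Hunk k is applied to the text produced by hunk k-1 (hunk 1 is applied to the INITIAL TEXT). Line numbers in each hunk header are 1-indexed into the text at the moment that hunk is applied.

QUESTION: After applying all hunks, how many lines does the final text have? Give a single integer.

Answer: 11

Derivation:
Hunk 1: at line 3 remove [ystt] add [hons,vuta,evc] -> 11 lines: xfyrm keif khyc hons vuta evc pcsdz pxhd jdotw urg wmfnf
Hunk 2: at line 1 remove [khyc,hons,vuta] add [dpnfl] -> 9 lines: xfyrm keif dpnfl evc pcsdz pxhd jdotw urg wmfnf
Hunk 3: at line 3 remove [pcsdz,pxhd,jdotw] add [yup,kqxpi,sjrpw] -> 9 lines: xfyrm keif dpnfl evc yup kqxpi sjrpw urg wmfnf
Hunk 4: at line 2 remove [evc] add [rfw,jigpo,ehgd] -> 11 lines: xfyrm keif dpnfl rfw jigpo ehgd yup kqxpi sjrpw urg wmfnf
Hunk 5: at line 7 remove [kqxpi,sjrpw,urg] add [tznv,zyk,bhu] -> 11 lines: xfyrm keif dpnfl rfw jigpo ehgd yup tznv zyk bhu wmfnf
Final line count: 11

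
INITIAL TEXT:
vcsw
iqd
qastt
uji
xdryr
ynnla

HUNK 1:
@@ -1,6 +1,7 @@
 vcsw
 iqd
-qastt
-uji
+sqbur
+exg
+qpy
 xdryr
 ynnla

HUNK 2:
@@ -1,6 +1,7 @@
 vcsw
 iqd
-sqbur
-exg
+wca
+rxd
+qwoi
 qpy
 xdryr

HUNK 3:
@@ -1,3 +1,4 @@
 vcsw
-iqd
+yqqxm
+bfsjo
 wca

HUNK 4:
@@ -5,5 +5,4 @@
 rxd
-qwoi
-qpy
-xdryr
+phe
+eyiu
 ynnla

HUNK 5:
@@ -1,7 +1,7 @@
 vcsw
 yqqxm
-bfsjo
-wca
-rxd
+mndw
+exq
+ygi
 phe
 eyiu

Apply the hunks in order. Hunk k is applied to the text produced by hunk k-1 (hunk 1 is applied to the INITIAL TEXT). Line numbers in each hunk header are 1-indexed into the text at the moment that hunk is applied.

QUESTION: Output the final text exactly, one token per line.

Hunk 1: at line 1 remove [qastt,uji] add [sqbur,exg,qpy] -> 7 lines: vcsw iqd sqbur exg qpy xdryr ynnla
Hunk 2: at line 1 remove [sqbur,exg] add [wca,rxd,qwoi] -> 8 lines: vcsw iqd wca rxd qwoi qpy xdryr ynnla
Hunk 3: at line 1 remove [iqd] add [yqqxm,bfsjo] -> 9 lines: vcsw yqqxm bfsjo wca rxd qwoi qpy xdryr ynnla
Hunk 4: at line 5 remove [qwoi,qpy,xdryr] add [phe,eyiu] -> 8 lines: vcsw yqqxm bfsjo wca rxd phe eyiu ynnla
Hunk 5: at line 1 remove [bfsjo,wca,rxd] add [mndw,exq,ygi] -> 8 lines: vcsw yqqxm mndw exq ygi phe eyiu ynnla

Answer: vcsw
yqqxm
mndw
exq
ygi
phe
eyiu
ynnla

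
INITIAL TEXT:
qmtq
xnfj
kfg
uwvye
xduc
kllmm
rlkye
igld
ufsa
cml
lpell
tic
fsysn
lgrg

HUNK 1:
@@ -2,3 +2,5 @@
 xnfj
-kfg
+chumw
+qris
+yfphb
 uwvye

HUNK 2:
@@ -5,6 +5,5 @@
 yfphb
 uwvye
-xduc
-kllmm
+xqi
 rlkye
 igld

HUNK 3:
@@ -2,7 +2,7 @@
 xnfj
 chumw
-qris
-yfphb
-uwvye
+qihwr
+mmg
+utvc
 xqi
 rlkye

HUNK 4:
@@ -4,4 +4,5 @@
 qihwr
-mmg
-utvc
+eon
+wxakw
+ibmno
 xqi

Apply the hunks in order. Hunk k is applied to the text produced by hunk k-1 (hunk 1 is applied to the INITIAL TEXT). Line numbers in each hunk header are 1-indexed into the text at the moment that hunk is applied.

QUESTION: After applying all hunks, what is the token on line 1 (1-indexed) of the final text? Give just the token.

Answer: qmtq

Derivation:
Hunk 1: at line 2 remove [kfg] add [chumw,qris,yfphb] -> 16 lines: qmtq xnfj chumw qris yfphb uwvye xduc kllmm rlkye igld ufsa cml lpell tic fsysn lgrg
Hunk 2: at line 5 remove [xduc,kllmm] add [xqi] -> 15 lines: qmtq xnfj chumw qris yfphb uwvye xqi rlkye igld ufsa cml lpell tic fsysn lgrg
Hunk 3: at line 2 remove [qris,yfphb,uwvye] add [qihwr,mmg,utvc] -> 15 lines: qmtq xnfj chumw qihwr mmg utvc xqi rlkye igld ufsa cml lpell tic fsysn lgrg
Hunk 4: at line 4 remove [mmg,utvc] add [eon,wxakw,ibmno] -> 16 lines: qmtq xnfj chumw qihwr eon wxakw ibmno xqi rlkye igld ufsa cml lpell tic fsysn lgrg
Final line 1: qmtq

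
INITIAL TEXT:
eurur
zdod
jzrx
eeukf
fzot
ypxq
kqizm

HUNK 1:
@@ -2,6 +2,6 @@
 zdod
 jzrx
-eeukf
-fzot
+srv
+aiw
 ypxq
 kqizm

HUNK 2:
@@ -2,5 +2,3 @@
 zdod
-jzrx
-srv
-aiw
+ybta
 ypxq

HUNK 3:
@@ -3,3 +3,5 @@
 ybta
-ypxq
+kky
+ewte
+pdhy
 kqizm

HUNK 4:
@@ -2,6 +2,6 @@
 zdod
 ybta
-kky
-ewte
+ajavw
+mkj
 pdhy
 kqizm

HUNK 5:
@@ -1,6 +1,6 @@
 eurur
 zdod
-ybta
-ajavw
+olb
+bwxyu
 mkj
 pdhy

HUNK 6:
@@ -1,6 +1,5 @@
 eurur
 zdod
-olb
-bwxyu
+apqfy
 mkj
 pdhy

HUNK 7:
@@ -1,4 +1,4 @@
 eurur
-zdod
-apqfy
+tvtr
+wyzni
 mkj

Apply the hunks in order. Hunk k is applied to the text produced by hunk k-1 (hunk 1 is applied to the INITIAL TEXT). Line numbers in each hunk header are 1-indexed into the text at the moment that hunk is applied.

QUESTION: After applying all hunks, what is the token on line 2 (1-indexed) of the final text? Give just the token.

Answer: tvtr

Derivation:
Hunk 1: at line 2 remove [eeukf,fzot] add [srv,aiw] -> 7 lines: eurur zdod jzrx srv aiw ypxq kqizm
Hunk 2: at line 2 remove [jzrx,srv,aiw] add [ybta] -> 5 lines: eurur zdod ybta ypxq kqizm
Hunk 3: at line 3 remove [ypxq] add [kky,ewte,pdhy] -> 7 lines: eurur zdod ybta kky ewte pdhy kqizm
Hunk 4: at line 2 remove [kky,ewte] add [ajavw,mkj] -> 7 lines: eurur zdod ybta ajavw mkj pdhy kqizm
Hunk 5: at line 1 remove [ybta,ajavw] add [olb,bwxyu] -> 7 lines: eurur zdod olb bwxyu mkj pdhy kqizm
Hunk 6: at line 1 remove [olb,bwxyu] add [apqfy] -> 6 lines: eurur zdod apqfy mkj pdhy kqizm
Hunk 7: at line 1 remove [zdod,apqfy] add [tvtr,wyzni] -> 6 lines: eurur tvtr wyzni mkj pdhy kqizm
Final line 2: tvtr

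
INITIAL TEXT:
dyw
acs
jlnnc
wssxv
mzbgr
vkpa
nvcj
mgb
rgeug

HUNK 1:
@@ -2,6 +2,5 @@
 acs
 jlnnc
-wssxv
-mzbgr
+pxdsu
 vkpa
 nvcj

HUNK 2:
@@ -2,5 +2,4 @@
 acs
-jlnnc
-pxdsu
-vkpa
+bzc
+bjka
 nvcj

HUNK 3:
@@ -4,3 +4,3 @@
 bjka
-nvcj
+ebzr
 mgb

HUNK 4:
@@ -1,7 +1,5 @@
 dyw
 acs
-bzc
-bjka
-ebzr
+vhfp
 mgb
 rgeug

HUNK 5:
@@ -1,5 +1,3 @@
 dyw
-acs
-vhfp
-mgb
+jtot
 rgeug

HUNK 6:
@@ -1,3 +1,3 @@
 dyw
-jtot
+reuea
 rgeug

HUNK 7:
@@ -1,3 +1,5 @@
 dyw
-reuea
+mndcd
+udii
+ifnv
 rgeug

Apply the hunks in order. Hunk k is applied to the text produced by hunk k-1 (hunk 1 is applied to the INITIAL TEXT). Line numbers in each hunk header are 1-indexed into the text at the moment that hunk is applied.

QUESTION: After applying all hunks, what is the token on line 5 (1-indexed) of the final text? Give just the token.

Answer: rgeug

Derivation:
Hunk 1: at line 2 remove [wssxv,mzbgr] add [pxdsu] -> 8 lines: dyw acs jlnnc pxdsu vkpa nvcj mgb rgeug
Hunk 2: at line 2 remove [jlnnc,pxdsu,vkpa] add [bzc,bjka] -> 7 lines: dyw acs bzc bjka nvcj mgb rgeug
Hunk 3: at line 4 remove [nvcj] add [ebzr] -> 7 lines: dyw acs bzc bjka ebzr mgb rgeug
Hunk 4: at line 1 remove [bzc,bjka,ebzr] add [vhfp] -> 5 lines: dyw acs vhfp mgb rgeug
Hunk 5: at line 1 remove [acs,vhfp,mgb] add [jtot] -> 3 lines: dyw jtot rgeug
Hunk 6: at line 1 remove [jtot] add [reuea] -> 3 lines: dyw reuea rgeug
Hunk 7: at line 1 remove [reuea] add [mndcd,udii,ifnv] -> 5 lines: dyw mndcd udii ifnv rgeug
Final line 5: rgeug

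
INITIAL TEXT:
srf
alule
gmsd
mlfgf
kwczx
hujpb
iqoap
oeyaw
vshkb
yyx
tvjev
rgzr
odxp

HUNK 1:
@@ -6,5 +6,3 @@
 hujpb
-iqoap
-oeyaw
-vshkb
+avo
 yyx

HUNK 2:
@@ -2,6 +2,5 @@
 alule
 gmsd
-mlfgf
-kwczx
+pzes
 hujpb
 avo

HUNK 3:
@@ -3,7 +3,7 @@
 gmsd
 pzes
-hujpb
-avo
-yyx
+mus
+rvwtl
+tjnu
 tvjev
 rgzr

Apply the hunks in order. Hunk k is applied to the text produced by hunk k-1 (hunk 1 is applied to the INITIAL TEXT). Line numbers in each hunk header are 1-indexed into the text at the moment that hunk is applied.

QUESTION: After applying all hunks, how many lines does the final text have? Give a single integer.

Answer: 10

Derivation:
Hunk 1: at line 6 remove [iqoap,oeyaw,vshkb] add [avo] -> 11 lines: srf alule gmsd mlfgf kwczx hujpb avo yyx tvjev rgzr odxp
Hunk 2: at line 2 remove [mlfgf,kwczx] add [pzes] -> 10 lines: srf alule gmsd pzes hujpb avo yyx tvjev rgzr odxp
Hunk 3: at line 3 remove [hujpb,avo,yyx] add [mus,rvwtl,tjnu] -> 10 lines: srf alule gmsd pzes mus rvwtl tjnu tvjev rgzr odxp
Final line count: 10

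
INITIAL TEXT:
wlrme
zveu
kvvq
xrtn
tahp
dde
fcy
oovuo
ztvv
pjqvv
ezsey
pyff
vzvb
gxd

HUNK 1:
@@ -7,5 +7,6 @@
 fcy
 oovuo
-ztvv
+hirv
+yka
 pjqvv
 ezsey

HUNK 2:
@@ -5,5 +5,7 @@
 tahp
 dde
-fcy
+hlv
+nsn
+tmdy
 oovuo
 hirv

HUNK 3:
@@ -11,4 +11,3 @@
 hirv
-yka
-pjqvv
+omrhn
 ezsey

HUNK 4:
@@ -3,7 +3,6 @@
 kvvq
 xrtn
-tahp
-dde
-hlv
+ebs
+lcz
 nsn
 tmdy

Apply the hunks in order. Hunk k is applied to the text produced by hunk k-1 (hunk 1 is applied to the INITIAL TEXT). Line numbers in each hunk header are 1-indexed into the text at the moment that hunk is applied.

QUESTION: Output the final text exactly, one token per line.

Answer: wlrme
zveu
kvvq
xrtn
ebs
lcz
nsn
tmdy
oovuo
hirv
omrhn
ezsey
pyff
vzvb
gxd

Derivation:
Hunk 1: at line 7 remove [ztvv] add [hirv,yka] -> 15 lines: wlrme zveu kvvq xrtn tahp dde fcy oovuo hirv yka pjqvv ezsey pyff vzvb gxd
Hunk 2: at line 5 remove [fcy] add [hlv,nsn,tmdy] -> 17 lines: wlrme zveu kvvq xrtn tahp dde hlv nsn tmdy oovuo hirv yka pjqvv ezsey pyff vzvb gxd
Hunk 3: at line 11 remove [yka,pjqvv] add [omrhn] -> 16 lines: wlrme zveu kvvq xrtn tahp dde hlv nsn tmdy oovuo hirv omrhn ezsey pyff vzvb gxd
Hunk 4: at line 3 remove [tahp,dde,hlv] add [ebs,lcz] -> 15 lines: wlrme zveu kvvq xrtn ebs lcz nsn tmdy oovuo hirv omrhn ezsey pyff vzvb gxd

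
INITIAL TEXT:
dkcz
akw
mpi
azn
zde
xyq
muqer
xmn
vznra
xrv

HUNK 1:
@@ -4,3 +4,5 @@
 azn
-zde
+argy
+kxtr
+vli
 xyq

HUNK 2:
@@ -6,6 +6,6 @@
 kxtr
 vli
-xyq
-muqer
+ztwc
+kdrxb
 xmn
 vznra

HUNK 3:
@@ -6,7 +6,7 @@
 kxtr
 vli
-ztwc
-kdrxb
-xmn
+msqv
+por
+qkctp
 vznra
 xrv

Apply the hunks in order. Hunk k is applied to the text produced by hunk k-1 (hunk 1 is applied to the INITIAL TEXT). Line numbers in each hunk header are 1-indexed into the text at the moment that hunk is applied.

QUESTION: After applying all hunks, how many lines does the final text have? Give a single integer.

Answer: 12

Derivation:
Hunk 1: at line 4 remove [zde] add [argy,kxtr,vli] -> 12 lines: dkcz akw mpi azn argy kxtr vli xyq muqer xmn vznra xrv
Hunk 2: at line 6 remove [xyq,muqer] add [ztwc,kdrxb] -> 12 lines: dkcz akw mpi azn argy kxtr vli ztwc kdrxb xmn vznra xrv
Hunk 3: at line 6 remove [ztwc,kdrxb,xmn] add [msqv,por,qkctp] -> 12 lines: dkcz akw mpi azn argy kxtr vli msqv por qkctp vznra xrv
Final line count: 12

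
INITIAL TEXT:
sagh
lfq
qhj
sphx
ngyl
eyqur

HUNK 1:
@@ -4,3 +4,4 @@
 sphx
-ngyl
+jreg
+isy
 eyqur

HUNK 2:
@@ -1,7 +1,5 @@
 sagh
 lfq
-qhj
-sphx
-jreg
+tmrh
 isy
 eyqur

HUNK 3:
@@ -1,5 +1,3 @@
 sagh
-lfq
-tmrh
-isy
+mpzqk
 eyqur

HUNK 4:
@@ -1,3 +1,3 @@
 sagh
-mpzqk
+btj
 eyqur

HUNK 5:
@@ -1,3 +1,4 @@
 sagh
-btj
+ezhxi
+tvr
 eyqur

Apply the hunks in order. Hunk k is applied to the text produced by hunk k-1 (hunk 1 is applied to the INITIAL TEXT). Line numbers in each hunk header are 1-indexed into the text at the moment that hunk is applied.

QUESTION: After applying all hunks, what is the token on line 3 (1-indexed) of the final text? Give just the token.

Answer: tvr

Derivation:
Hunk 1: at line 4 remove [ngyl] add [jreg,isy] -> 7 lines: sagh lfq qhj sphx jreg isy eyqur
Hunk 2: at line 1 remove [qhj,sphx,jreg] add [tmrh] -> 5 lines: sagh lfq tmrh isy eyqur
Hunk 3: at line 1 remove [lfq,tmrh,isy] add [mpzqk] -> 3 lines: sagh mpzqk eyqur
Hunk 4: at line 1 remove [mpzqk] add [btj] -> 3 lines: sagh btj eyqur
Hunk 5: at line 1 remove [btj] add [ezhxi,tvr] -> 4 lines: sagh ezhxi tvr eyqur
Final line 3: tvr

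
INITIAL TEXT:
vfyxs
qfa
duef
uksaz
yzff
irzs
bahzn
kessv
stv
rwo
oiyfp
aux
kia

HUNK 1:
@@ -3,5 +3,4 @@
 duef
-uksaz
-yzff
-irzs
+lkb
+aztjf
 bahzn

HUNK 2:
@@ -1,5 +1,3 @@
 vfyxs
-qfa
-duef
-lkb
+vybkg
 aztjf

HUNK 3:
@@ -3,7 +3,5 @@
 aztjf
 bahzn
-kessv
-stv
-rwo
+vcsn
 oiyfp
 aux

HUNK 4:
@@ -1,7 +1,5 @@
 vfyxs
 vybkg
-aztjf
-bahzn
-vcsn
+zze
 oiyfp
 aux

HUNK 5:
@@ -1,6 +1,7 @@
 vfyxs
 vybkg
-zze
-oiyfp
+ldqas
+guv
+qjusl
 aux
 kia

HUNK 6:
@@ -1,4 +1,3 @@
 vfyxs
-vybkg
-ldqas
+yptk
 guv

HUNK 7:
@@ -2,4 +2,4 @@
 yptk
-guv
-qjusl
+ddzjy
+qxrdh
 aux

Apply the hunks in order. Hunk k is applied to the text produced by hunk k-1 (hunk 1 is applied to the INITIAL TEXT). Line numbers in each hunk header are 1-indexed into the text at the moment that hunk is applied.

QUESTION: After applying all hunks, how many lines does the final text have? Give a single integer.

Answer: 6

Derivation:
Hunk 1: at line 3 remove [uksaz,yzff,irzs] add [lkb,aztjf] -> 12 lines: vfyxs qfa duef lkb aztjf bahzn kessv stv rwo oiyfp aux kia
Hunk 2: at line 1 remove [qfa,duef,lkb] add [vybkg] -> 10 lines: vfyxs vybkg aztjf bahzn kessv stv rwo oiyfp aux kia
Hunk 3: at line 3 remove [kessv,stv,rwo] add [vcsn] -> 8 lines: vfyxs vybkg aztjf bahzn vcsn oiyfp aux kia
Hunk 4: at line 1 remove [aztjf,bahzn,vcsn] add [zze] -> 6 lines: vfyxs vybkg zze oiyfp aux kia
Hunk 5: at line 1 remove [zze,oiyfp] add [ldqas,guv,qjusl] -> 7 lines: vfyxs vybkg ldqas guv qjusl aux kia
Hunk 6: at line 1 remove [vybkg,ldqas] add [yptk] -> 6 lines: vfyxs yptk guv qjusl aux kia
Hunk 7: at line 2 remove [guv,qjusl] add [ddzjy,qxrdh] -> 6 lines: vfyxs yptk ddzjy qxrdh aux kia
Final line count: 6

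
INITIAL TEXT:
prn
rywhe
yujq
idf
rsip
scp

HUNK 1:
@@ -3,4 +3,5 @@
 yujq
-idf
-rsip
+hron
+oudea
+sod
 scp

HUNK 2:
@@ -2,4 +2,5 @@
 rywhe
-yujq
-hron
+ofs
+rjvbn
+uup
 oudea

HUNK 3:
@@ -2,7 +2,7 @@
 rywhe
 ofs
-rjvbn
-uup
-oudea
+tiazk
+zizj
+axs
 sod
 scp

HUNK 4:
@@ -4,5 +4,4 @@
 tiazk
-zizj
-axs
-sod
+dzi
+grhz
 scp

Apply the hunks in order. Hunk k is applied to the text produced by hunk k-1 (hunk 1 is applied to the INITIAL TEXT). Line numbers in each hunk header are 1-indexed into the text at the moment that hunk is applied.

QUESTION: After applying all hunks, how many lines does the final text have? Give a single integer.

Hunk 1: at line 3 remove [idf,rsip] add [hron,oudea,sod] -> 7 lines: prn rywhe yujq hron oudea sod scp
Hunk 2: at line 2 remove [yujq,hron] add [ofs,rjvbn,uup] -> 8 lines: prn rywhe ofs rjvbn uup oudea sod scp
Hunk 3: at line 2 remove [rjvbn,uup,oudea] add [tiazk,zizj,axs] -> 8 lines: prn rywhe ofs tiazk zizj axs sod scp
Hunk 4: at line 4 remove [zizj,axs,sod] add [dzi,grhz] -> 7 lines: prn rywhe ofs tiazk dzi grhz scp
Final line count: 7

Answer: 7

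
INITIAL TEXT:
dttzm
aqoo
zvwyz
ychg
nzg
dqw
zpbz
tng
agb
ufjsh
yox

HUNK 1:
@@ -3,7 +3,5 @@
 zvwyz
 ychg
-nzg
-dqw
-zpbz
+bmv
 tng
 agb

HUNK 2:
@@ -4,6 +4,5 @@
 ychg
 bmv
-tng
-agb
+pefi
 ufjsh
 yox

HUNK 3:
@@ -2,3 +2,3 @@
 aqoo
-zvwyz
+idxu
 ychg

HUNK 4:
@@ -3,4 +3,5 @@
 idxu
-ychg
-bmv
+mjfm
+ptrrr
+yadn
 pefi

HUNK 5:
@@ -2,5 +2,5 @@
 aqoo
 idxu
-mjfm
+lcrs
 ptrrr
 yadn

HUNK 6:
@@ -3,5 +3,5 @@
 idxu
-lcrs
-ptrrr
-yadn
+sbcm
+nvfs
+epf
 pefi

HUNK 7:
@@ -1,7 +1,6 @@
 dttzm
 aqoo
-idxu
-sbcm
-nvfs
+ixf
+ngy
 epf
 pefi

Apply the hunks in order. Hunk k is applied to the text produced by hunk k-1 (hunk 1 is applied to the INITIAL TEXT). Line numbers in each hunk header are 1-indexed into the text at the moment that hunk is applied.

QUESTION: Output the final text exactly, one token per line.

Hunk 1: at line 3 remove [nzg,dqw,zpbz] add [bmv] -> 9 lines: dttzm aqoo zvwyz ychg bmv tng agb ufjsh yox
Hunk 2: at line 4 remove [tng,agb] add [pefi] -> 8 lines: dttzm aqoo zvwyz ychg bmv pefi ufjsh yox
Hunk 3: at line 2 remove [zvwyz] add [idxu] -> 8 lines: dttzm aqoo idxu ychg bmv pefi ufjsh yox
Hunk 4: at line 3 remove [ychg,bmv] add [mjfm,ptrrr,yadn] -> 9 lines: dttzm aqoo idxu mjfm ptrrr yadn pefi ufjsh yox
Hunk 5: at line 2 remove [mjfm] add [lcrs] -> 9 lines: dttzm aqoo idxu lcrs ptrrr yadn pefi ufjsh yox
Hunk 6: at line 3 remove [lcrs,ptrrr,yadn] add [sbcm,nvfs,epf] -> 9 lines: dttzm aqoo idxu sbcm nvfs epf pefi ufjsh yox
Hunk 7: at line 1 remove [idxu,sbcm,nvfs] add [ixf,ngy] -> 8 lines: dttzm aqoo ixf ngy epf pefi ufjsh yox

Answer: dttzm
aqoo
ixf
ngy
epf
pefi
ufjsh
yox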